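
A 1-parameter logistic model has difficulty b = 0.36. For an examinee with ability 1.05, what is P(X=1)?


theta - b = 1.05 - 0.36 = 0.69
exp(-(theta - b)) = exp(-0.69) = 0.5016
P = 1 / (1 + 0.5016)
P = 0.666

0.666


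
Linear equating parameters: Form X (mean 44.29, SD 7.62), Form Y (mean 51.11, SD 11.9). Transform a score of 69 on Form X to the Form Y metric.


slope = SD_Y / SD_X = 11.9 / 7.62 ~ 1.5617
intercept = mean_Y - slope * mean_X = 51.11 - (11.9 / 7.62) * 44.29 ~ -18.0568
Y = slope * X + intercept. To avoid rounding drift from the rounded slope/intercept, evaluate the equivalent form Y = mean_Y + SD_Y * (X - mean_X) / SD_X at full precision:
Y = 51.11 + 11.9 * (69 - 44.29) / 7.62
Y = 51.11 + 11.9 * 24.71 / 7.62
Y = 51.11 + 294.049 / 7.62
Y = 51.11 + 38.5891
Y = 89.6991

89.6991


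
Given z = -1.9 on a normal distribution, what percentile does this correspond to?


CDF(z) = 0.5 * (1 + erf(z/sqrt(2)))
erf(-1.3435) = -0.9426
CDF = 0.0287
Percentile rank = 0.0287 * 100 = 2.87

2.87


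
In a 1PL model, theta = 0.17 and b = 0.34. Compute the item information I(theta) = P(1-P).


P = 1/(1+exp(-(0.17-0.34))) = 0.4576
I = P*(1-P) = 0.4576 * 0.5424
I = 0.2482

0.2482


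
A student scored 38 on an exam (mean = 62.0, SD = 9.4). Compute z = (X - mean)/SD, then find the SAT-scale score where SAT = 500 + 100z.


z = (X - mean) / SD = (38 - 62.0) / 9.4
z = -24.0 / 9.4
z = -2.5532
SAT-scale = SAT = 500 + 100z
Carry z at full precision (z = -24.0 / 9.4) into the conversion:
SAT-scale = 500 + 100 * (-24.0 / 9.4) = 500 + -2400 / 9.4
SAT-scale = 500 + -255.3191
SAT-scale = 244.6809

244.6809


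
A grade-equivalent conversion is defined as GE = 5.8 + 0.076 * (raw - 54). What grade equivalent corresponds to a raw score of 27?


raw - median = 27 - 54 = -27
slope * diff = 0.076 * -27 = -2.052
GE = 5.8 + -2.052
GE = 3.748

3.748


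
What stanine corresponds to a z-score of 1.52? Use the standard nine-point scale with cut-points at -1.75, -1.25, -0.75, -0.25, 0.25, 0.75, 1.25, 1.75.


Stanine boundaries: [-1.75, -1.25, -0.75, -0.25, 0.25, 0.75, 1.25, 1.75]
z = 1.52
Check each boundary:
  z >= -1.75 -> could be stanine 2
  z >= -1.25 -> could be stanine 3
  z >= -0.75 -> could be stanine 4
  z >= -0.25 -> could be stanine 5
  z >= 0.25 -> could be stanine 6
  z >= 0.75 -> could be stanine 7
  z >= 1.25 -> could be stanine 8
  z < 1.75
Highest qualifying boundary gives stanine = 8

8


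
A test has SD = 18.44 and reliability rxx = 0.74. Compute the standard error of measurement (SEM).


SEM = SD * sqrt(1 - rxx)
SEM = 18.44 * sqrt(1 - 0.74)
SEM = 18.44 * sqrt(0.26) = 18.44 * 0.509902
SEM = 9.4026

9.4026


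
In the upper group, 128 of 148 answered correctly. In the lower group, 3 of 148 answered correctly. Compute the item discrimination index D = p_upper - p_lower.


p_upper = 128/148 = 0.8649
p_lower = 3/148 = 0.0203
D = 0.8649 - 0.0203 = 0.8446

0.8446


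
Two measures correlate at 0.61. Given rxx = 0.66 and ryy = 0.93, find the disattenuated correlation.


r_corrected = rxy / sqrt(rxx * ryy)
= 0.61 / sqrt(0.66 * 0.93)
= 0.61 / sqrt(0.6138)
= 0.61 / 0.783454
r_corrected = 0.7786

0.7786


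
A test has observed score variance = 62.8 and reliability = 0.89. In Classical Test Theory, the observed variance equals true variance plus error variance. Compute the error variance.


var_true = rxx * var_obs = 0.89 * 62.8 = 55.892
var_error = var_obs - var_true
var_error = 62.8 - 55.892
var_error = 6.908

6.908


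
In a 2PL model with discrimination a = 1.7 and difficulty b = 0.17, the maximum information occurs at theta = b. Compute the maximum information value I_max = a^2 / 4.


For 2PL, max info at theta = b = 0.17
I_max = a^2 / 4 = 1.7^2 / 4
= 2.89 / 4
I_max = 0.7225

0.7225


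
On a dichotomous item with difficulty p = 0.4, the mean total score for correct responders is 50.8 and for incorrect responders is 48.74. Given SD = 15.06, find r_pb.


q = 1 - p = 0.6
rpb = ((M1 - M0) / SD) * sqrt(p * q)
rpb = ((50.8 - 48.74) / 15.06) * sqrt(0.4 * 0.6)
rpb = 0.067

0.067


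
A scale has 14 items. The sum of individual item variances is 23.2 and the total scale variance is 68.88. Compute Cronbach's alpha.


alpha = (k/(k-1)) * (1 - sum(si^2)/s_total^2)
= (14/13) * (1 - 23.2/68.88)
alpha = 0.7142

0.7142


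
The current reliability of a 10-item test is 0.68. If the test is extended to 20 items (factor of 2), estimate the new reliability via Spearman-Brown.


r_new = (n * rxx) / (1 + (n-1) * rxx)
r_new = (2 * 0.68) / (1 + 1 * 0.68)
r_new = 1.36 / 1.68
r_new = 0.8095

0.8095


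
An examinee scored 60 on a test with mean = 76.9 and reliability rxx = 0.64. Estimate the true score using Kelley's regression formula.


T_est = rxx * X + (1 - rxx) * mean
T_est = 0.64 * 60 + 0.36 * 76.9
T_est = 38.4 + 27.684
T_est = 66.084

66.084


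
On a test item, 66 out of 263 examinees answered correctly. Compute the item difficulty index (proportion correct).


Item difficulty p = number correct / total examinees
p = 66 / 263
p = 0.251

0.251


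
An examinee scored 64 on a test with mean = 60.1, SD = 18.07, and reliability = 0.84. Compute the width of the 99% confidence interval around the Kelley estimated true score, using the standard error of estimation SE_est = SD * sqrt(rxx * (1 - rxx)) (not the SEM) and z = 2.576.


True score estimate = 0.84*64 + 0.16*60.1 = 63.376
SE_est = SD * sqrt(rxx * (1 - rxx)) = 18.07 * sqrt(0.84 * 0.16) = 18.07 * sqrt(0.1344) = 6.624571
CI = T_est +/- z * SE_est, so width = 2 * z * SE_est = 2 * 2.576 * 6.624571
Width = 34.1298

34.1298


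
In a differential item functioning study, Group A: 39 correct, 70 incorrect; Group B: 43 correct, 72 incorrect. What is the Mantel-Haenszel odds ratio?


Odds_A = 39/70 = 0.5571
Odds_B = 43/72 = 0.5972
OR = Odds_A / Odds_B = 0.5571 / 0.5972
Exactly, OR = (39 * 72) / (70 * 43) = 2808 / 3010
OR = 0.9329

0.9329


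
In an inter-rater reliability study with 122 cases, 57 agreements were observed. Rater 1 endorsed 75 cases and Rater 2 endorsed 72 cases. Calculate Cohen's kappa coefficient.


P_o = 57/122 = 0.467213
P_e = (75*72 + 47*50) / 14884 = 0.520693
kappa = (P_o - P_e) / (1 - P_e)
kappa = (0.467213 - 0.520693) / (1 - 0.520693)
kappa = -0.1116

-0.1116


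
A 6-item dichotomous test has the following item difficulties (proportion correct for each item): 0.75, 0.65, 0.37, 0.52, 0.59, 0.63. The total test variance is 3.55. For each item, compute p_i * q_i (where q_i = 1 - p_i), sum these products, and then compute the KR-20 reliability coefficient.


For each item, compute p_i * q_i:
  Item 1: 0.75 * 0.25 = 0.1875
  Item 2: 0.65 * 0.35 = 0.2275
  Item 3: 0.37 * 0.63 = 0.2331
  Item 4: 0.52 * 0.48 = 0.2496
  Item 5: 0.59 * 0.41 = 0.2419
  Item 6: 0.63 * 0.37 = 0.2331
Sum(p_i * q_i) = 0.1875 + 0.2275 + 0.2331 + 0.2496 + 0.2419 + 0.2331 = 1.3727
KR-20 = (k/(k-1)) * (1 - Sum(p_i*q_i) / Var_total)
= (6/5) * (1 - 1.3727/3.55)
= 1.2 * 0.6133
KR-20 = 0.736

0.736


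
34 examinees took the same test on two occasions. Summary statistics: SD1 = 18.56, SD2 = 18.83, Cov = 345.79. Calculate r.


r = cov(X,Y) / (SD_X * SD_Y)
r = 345.79 / (18.56 * 18.83)
r = 345.79 / 349.4848
r = 0.9894

0.9894


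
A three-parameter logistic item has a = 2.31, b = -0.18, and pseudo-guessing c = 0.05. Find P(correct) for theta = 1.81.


logit = 2.31*(1.81 - -0.18) = 4.5969
P* = 1/(1 + exp(-4.5969)) = 0.99
P = 0.05 + (1 - 0.05) * 0.99
P = 0.9905

0.9905


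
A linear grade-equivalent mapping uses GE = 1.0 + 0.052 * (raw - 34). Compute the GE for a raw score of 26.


raw - median = 26 - 34 = -8
slope * diff = 0.052 * -8 = -0.416
GE = 1.0 + -0.416
GE = 0.584

0.584


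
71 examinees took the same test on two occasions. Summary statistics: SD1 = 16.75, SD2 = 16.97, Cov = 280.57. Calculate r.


r = cov(X,Y) / (SD_X * SD_Y)
r = 280.57 / (16.75 * 16.97)
r = 280.57 / 284.2475
r = 0.9871

0.9871


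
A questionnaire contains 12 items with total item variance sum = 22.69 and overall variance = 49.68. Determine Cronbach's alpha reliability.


alpha = (k/(k-1)) * (1 - sum(si^2)/s_total^2)
= (12/11) * (1 - 22.69/49.68)
alpha = 0.5927

0.5927


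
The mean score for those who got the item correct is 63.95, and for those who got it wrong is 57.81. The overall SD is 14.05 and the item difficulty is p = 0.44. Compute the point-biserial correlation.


q = 1 - p = 0.56
rpb = ((M1 - M0) / SD) * sqrt(p * q)
rpb = ((63.95 - 57.81) / 14.05) * sqrt(0.44 * 0.56)
rpb = 0.2169

0.2169


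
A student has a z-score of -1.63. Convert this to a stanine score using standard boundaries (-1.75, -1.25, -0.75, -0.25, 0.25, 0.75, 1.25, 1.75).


Stanine boundaries: [-1.75, -1.25, -0.75, -0.25, 0.25, 0.75, 1.25, 1.75]
z = -1.63
Check each boundary:
  z >= -1.75 -> could be stanine 2
  z < -1.25
  z < -0.75
  z < -0.25
  z < 0.25
  z < 0.75
  z < 1.25
  z < 1.75
Highest qualifying boundary gives stanine = 2

2


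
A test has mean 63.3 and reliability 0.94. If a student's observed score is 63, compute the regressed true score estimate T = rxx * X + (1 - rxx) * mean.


T_est = rxx * X + (1 - rxx) * mean
T_est = 0.94 * 63 + 0.06 * 63.3
T_est = 59.22 + 3.798
T_est = 63.018

63.018


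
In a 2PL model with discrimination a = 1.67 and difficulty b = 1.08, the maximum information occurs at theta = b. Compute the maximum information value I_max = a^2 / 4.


For 2PL, max info at theta = b = 1.08
I_max = a^2 / 4 = 1.67^2 / 4
= 2.7889 / 4
I_max = 0.6972

0.6972


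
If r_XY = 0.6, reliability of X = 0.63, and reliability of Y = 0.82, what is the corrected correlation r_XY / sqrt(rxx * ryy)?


r_corrected = rxy / sqrt(rxx * ryy)
= 0.6 / sqrt(0.63 * 0.82)
= 0.6 / sqrt(0.5166)
= 0.6 / 0.718749
r_corrected = 0.8348

0.8348


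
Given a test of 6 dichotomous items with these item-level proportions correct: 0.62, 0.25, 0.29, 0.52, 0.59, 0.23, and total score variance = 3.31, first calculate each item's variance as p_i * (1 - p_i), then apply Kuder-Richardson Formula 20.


For each item, compute p_i * q_i:
  Item 1: 0.62 * 0.38 = 0.2356
  Item 2: 0.25 * 0.75 = 0.1875
  Item 3: 0.29 * 0.71 = 0.2059
  Item 4: 0.52 * 0.48 = 0.2496
  Item 5: 0.59 * 0.41 = 0.2419
  Item 6: 0.23 * 0.77 = 0.1771
Sum(p_i * q_i) = 0.2356 + 0.1875 + 0.2059 + 0.2496 + 0.2419 + 0.1771 = 1.2976
KR-20 = (k/(k-1)) * (1 - Sum(p_i*q_i) / Var_total)
= (6/5) * (1 - 1.2976/3.31)
= 1.2 * 0.608
KR-20 = 0.7296

0.7296


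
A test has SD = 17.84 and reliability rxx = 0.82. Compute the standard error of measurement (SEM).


SEM = SD * sqrt(1 - rxx)
SEM = 17.84 * sqrt(1 - 0.82)
SEM = 17.84 * sqrt(0.18) = 17.84 * 0.424264
SEM = 7.5689

7.5689


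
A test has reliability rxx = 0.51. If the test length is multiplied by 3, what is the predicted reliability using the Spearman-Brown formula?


r_new = (n * rxx) / (1 + (n-1) * rxx)
r_new = (3 * 0.51) / (1 + 2 * 0.51)
r_new = 1.53 / 2.02
r_new = 0.7574

0.7574


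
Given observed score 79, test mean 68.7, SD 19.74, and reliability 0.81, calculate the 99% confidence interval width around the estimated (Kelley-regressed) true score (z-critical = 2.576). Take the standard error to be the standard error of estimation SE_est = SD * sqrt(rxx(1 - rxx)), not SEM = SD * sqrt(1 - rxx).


True score estimate = 0.81*79 + 0.19*68.7 = 77.043
SE_est = SD * sqrt(rxx * (1 - rxx)) = 19.74 * sqrt(0.81 * 0.19) = 19.74 * sqrt(0.1539) = 7.74402
CI = T_est +/- z * SE_est, so width = 2 * z * SE_est = 2 * 2.576 * 7.74402
Width = 39.8972

39.8972


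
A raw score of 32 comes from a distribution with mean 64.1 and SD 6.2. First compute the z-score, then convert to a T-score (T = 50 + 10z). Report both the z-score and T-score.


z = (X - mean) / SD = (32 - 64.1) / 6.2
z = -32.1 / 6.2
z = -5.1774
T-score = T = 50 + 10z
Carry z at full precision (z = -32.1 / 6.2) into the conversion:
T-score = 50 + 10 * (-32.1 / 6.2) = 50 + -321 / 6.2
T-score = 50 + -51.7742
T-score = -1.7742

-1.7742


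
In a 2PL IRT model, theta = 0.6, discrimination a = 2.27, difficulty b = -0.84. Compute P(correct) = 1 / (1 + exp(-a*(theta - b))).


a*(theta - b) = 2.27 * (0.6 - -0.84) = 3.2688
exp(-3.2688) = 0.0381
P = 1 / (1 + 0.0381)
P = 0.9633

0.9633


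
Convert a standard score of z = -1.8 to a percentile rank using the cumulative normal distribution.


CDF(z) = 0.5 * (1 + erf(z/sqrt(2)))
erf(-1.2728) = -0.9281
CDF = 0.0359
Percentile rank = 0.0359 * 100 = 3.59

3.59


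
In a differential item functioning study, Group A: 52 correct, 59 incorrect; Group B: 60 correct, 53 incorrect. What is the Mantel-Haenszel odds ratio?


Odds_A = 52/59 = 0.8814
Odds_B = 60/53 = 1.1321
OR = Odds_A / Odds_B = 0.8814 / 1.1321
Exactly, OR = (52 * 53) / (59 * 60) = 2756 / 3540
OR = 0.7785

0.7785


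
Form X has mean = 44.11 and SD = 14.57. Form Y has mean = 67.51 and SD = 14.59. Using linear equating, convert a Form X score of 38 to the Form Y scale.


slope = SD_Y / SD_X = 14.59 / 14.57 ~ 1.0014
intercept = mean_Y - slope * mean_X = 67.51 - (14.59 / 14.57) * 44.11 ~ 23.3395
Y = slope * X + intercept. To avoid rounding drift from the rounded slope/intercept, evaluate the equivalent form Y = mean_Y + SD_Y * (X - mean_X) / SD_X at full precision:
Y = 67.51 + 14.59 * (38 - 44.11) / 14.57
Y = 67.51 - 14.59 * 6.11 / 14.57
Y = 67.51 - 89.1449 / 14.57
Y = 67.51 - 6.1184
Y = 61.3916

61.3916


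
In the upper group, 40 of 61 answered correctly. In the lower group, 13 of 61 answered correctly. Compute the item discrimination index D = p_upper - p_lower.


p_upper = 40/61 = 0.6557
p_lower = 13/61 = 0.2131
D = 0.6557 - 0.2131 = 0.4426

0.4426


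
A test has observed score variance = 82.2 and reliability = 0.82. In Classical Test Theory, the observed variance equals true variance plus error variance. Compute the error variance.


var_true = rxx * var_obs = 0.82 * 82.2 = 67.404
var_error = var_obs - var_true
var_error = 82.2 - 67.404
var_error = 14.796

14.796


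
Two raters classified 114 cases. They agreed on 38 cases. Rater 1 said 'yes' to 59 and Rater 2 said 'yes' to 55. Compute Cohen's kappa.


P_o = 38/114 = 0.333333
P_e = (59*55 + 55*59) / 12996 = 0.499384
kappa = (P_o - P_e) / (1 - P_e)
kappa = (0.333333 - 0.499384) / (1 - 0.499384)
kappa = -0.3317

-0.3317


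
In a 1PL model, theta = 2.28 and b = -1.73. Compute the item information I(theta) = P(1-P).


P = 1/(1+exp(-(2.28--1.73))) = 0.9822
I = P*(1-P) = 0.9822 * 0.0178
I = 0.0175

0.0175


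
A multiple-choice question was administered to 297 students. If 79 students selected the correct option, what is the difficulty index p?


Item difficulty p = number correct / total examinees
p = 79 / 297
p = 0.266

0.266


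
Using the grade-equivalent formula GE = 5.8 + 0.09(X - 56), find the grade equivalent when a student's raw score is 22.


raw - median = 22 - 56 = -34
slope * diff = 0.09 * -34 = -3.06
GE = 5.8 + -3.06
GE = 2.74

2.74


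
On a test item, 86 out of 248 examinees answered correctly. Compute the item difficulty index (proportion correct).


Item difficulty p = number correct / total examinees
p = 86 / 248
p = 0.3468

0.3468


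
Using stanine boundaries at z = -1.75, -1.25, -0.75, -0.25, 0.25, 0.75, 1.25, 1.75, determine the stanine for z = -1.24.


Stanine boundaries: [-1.75, -1.25, -0.75, -0.25, 0.25, 0.75, 1.25, 1.75]
z = -1.24
Check each boundary:
  z >= -1.75 -> could be stanine 2
  z >= -1.25 -> could be stanine 3
  z < -0.75
  z < -0.25
  z < 0.25
  z < 0.75
  z < 1.25
  z < 1.75
Highest qualifying boundary gives stanine = 3

3


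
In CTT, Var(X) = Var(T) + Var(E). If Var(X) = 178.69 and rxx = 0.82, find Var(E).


var_true = rxx * var_obs = 0.82 * 178.69 = 146.5258
var_error = var_obs - var_true
var_error = 178.69 - 146.5258
var_error = 32.1642

32.1642


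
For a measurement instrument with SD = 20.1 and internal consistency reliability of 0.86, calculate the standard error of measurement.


SEM = SD * sqrt(1 - rxx)
SEM = 20.1 * sqrt(1 - 0.86)
SEM = 20.1 * sqrt(0.14) = 20.1 * 0.374166
SEM = 7.5207

7.5207


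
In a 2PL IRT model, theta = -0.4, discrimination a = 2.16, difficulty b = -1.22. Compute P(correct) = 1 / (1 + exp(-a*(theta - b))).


a*(theta - b) = 2.16 * (-0.4 - -1.22) = 1.7712
exp(-1.7712) = 0.1701
P = 1 / (1 + 0.1701)
P = 0.8546

0.8546


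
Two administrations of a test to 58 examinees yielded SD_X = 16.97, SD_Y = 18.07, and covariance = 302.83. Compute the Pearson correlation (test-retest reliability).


r = cov(X,Y) / (SD_X * SD_Y)
r = 302.83 / (16.97 * 18.07)
r = 302.83 / 306.6479
r = 0.9875

0.9875


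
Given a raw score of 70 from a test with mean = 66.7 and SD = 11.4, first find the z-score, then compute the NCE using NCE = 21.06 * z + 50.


z = (X - mean) / SD = (70 - 66.7) / 11.4
z = 3.3 / 11.4
z = 0.2895
NCE = NCE = 21.06z + 50
Carry z at full precision (z = 3.3 / 11.4) into the conversion:
NCE = 21.06 * (3.3 / 11.4) + 50 = 69.498 / 11.4 + 50
NCE = 6.0963 + 50
NCE = 56.0963

56.0963


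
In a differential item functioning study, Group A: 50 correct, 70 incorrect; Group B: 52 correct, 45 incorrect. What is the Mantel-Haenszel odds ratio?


Odds_A = 50/70 = 0.7143
Odds_B = 52/45 = 1.1556
OR = Odds_A / Odds_B = 0.7143 / 1.1556
Exactly, OR = (50 * 45) / (70 * 52) = 2250 / 3640
OR = 0.6181

0.6181


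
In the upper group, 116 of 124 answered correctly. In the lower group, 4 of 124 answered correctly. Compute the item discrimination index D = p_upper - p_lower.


p_upper = 116/124 = 0.9355
p_lower = 4/124 = 0.0323
D = 0.9355 - 0.0323 = 0.9032

0.9032


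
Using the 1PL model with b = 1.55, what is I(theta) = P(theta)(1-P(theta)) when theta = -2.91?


P = 1/(1+exp(-(-2.91-1.55))) = 0.0114
I = P*(1-P) = 0.0114 * 0.9886
I = 0.0113

0.0113


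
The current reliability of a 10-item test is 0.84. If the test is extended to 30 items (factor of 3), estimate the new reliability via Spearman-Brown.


r_new = (n * rxx) / (1 + (n-1) * rxx)
r_new = (3 * 0.84) / (1 + 2 * 0.84)
r_new = 2.52 / 2.68
r_new = 0.9403

0.9403


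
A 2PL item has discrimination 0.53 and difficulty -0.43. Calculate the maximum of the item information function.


For 2PL, max info at theta = b = -0.43
I_max = a^2 / 4 = 0.53^2 / 4
= 0.2809 / 4
I_max = 0.0702

0.0702


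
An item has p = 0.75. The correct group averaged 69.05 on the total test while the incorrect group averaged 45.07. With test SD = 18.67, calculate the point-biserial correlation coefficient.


q = 1 - p = 0.25
rpb = ((M1 - M0) / SD) * sqrt(p * q)
rpb = ((69.05 - 45.07) / 18.67) * sqrt(0.75 * 0.25)
rpb = 0.5562

0.5562


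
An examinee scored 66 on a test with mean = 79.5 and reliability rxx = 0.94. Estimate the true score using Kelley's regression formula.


T_est = rxx * X + (1 - rxx) * mean
T_est = 0.94 * 66 + 0.06 * 79.5
T_est = 62.04 + 4.77
T_est = 66.81

66.81


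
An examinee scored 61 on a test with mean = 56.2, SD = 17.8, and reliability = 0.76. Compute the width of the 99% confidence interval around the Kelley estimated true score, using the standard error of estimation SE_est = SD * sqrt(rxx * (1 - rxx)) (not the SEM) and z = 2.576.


True score estimate = 0.76*61 + 0.24*56.2 = 59.848
SE_est = SD * sqrt(rxx * (1 - rxx)) = 17.8 * sqrt(0.76 * 0.24) = 17.8 * sqrt(0.1824) = 7.60208
CI = T_est +/- z * SE_est, so width = 2 * z * SE_est = 2 * 2.576 * 7.60208
Width = 39.1659

39.1659


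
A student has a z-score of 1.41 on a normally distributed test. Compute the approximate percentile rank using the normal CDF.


CDF(z) = 0.5 * (1 + erf(z/sqrt(2)))
erf(0.997) = 0.8415
CDF = 0.9207
Percentile rank = 0.9207 * 100 = 92.07

92.07


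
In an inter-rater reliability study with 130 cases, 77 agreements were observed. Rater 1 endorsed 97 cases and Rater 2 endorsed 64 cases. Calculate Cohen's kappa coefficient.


P_o = 77/130 = 0.592308
P_e = (97*64 + 33*66) / 16900 = 0.496213
kappa = (P_o - P_e) / (1 - P_e)
kappa = (0.592308 - 0.496213) / (1 - 0.496213)
kappa = 0.1907

0.1907


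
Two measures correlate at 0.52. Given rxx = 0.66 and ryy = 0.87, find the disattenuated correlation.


r_corrected = rxy / sqrt(rxx * ryy)
= 0.52 / sqrt(0.66 * 0.87)
= 0.52 / sqrt(0.5742)
= 0.52 / 0.75776
r_corrected = 0.6862

0.6862


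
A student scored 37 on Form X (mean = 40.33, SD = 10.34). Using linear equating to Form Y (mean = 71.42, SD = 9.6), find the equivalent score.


slope = SD_Y / SD_X = 9.6 / 10.34 ~ 0.9284
intercept = mean_Y - slope * mean_X = 71.42 - (9.6 / 10.34) * 40.33 ~ 33.9763
Y = slope * X + intercept. To avoid rounding drift from the rounded slope/intercept, evaluate the equivalent form Y = mean_Y + SD_Y * (X - mean_X) / SD_X at full precision:
Y = 71.42 + 9.6 * (37 - 40.33) / 10.34
Y = 71.42 - 9.6 * 3.33 / 10.34
Y = 71.42 - 31.968 / 10.34
Y = 71.42 - 3.0917
Y = 68.3283

68.3283


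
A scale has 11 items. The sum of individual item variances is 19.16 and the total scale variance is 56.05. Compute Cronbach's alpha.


alpha = (k/(k-1)) * (1 - sum(si^2)/s_total^2)
= (11/10) * (1 - 19.16/56.05)
alpha = 0.724

0.724


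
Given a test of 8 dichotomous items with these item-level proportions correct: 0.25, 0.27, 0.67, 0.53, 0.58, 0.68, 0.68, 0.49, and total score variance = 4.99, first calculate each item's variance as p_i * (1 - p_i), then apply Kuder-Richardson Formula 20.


For each item, compute p_i * q_i:
  Item 1: 0.25 * 0.75 = 0.1875
  Item 2: 0.27 * 0.73 = 0.1971
  Item 3: 0.67 * 0.33 = 0.2211
  Item 4: 0.53 * 0.47 = 0.2491
  Item 5: 0.58 * 0.42 = 0.2436
  Item 6: 0.68 * 0.32 = 0.2176
  Item 7: 0.68 * 0.32 = 0.2176
  Item 8: 0.49 * 0.51 = 0.2499
Sum(p_i * q_i) = 0.1875 + 0.1971 + 0.2211 + 0.2491 + 0.2436 + 0.2176 + 0.2176 + 0.2499 = 1.7835
KR-20 = (k/(k-1)) * (1 - Sum(p_i*q_i) / Var_total)
= (8/7) * (1 - 1.7835/4.99)
= 1.1429 * 0.6426
KR-20 = 0.7344

0.7344


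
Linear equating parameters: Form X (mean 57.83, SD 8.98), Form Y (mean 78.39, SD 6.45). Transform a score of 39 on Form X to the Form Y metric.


slope = SD_Y / SD_X = 6.45 / 8.98 ~ 0.7183
intercept = mean_Y - slope * mean_X = 78.39 - (6.45 / 8.98) * 57.83 ~ 36.8529
Y = slope * X + intercept. To avoid rounding drift from the rounded slope/intercept, evaluate the equivalent form Y = mean_Y + SD_Y * (X - mean_X) / SD_X at full precision:
Y = 78.39 + 6.45 * (39 - 57.83) / 8.98
Y = 78.39 - 6.45 * 18.83 / 8.98
Y = 78.39 - 121.4535 / 8.98
Y = 78.39 - 13.5249
Y = 64.8651

64.8651


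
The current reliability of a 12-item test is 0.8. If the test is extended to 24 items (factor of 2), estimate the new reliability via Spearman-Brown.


r_new = (n * rxx) / (1 + (n-1) * rxx)
r_new = (2 * 0.8) / (1 + 1 * 0.8)
r_new = 1.6 / 1.8
r_new = 0.8889

0.8889


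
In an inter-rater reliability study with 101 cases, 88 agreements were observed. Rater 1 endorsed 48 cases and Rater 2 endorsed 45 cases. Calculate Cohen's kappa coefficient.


P_o = 88/101 = 0.871287
P_e = (48*45 + 53*56) / 10201 = 0.502696
kappa = (P_o - P_e) / (1 - P_e)
kappa = (0.871287 - 0.502696) / (1 - 0.502696)
kappa = 0.7412

0.7412


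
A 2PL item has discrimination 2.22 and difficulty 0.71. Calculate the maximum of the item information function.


For 2PL, max info at theta = b = 0.71
I_max = a^2 / 4 = 2.22^2 / 4
= 4.9284 / 4
I_max = 1.2321

1.2321


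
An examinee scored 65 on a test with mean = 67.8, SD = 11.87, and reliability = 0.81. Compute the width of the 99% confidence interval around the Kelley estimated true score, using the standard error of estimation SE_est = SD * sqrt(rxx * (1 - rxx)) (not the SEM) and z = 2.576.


True score estimate = 0.81*65 + 0.19*67.8 = 65.532
SE_est = SD * sqrt(rxx * (1 - rxx)) = 11.87 * sqrt(0.81 * 0.19) = 11.87 * sqrt(0.1539) = 4.656612
CI = T_est +/- z * SE_est, so width = 2 * z * SE_est = 2 * 2.576 * 4.656612
Width = 23.9909

23.9909


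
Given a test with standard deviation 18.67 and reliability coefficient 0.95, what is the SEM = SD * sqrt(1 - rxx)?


SEM = SD * sqrt(1 - rxx)
SEM = 18.67 * sqrt(1 - 0.95)
SEM = 18.67 * sqrt(0.05) = 18.67 * 0.223607
SEM = 4.1747

4.1747


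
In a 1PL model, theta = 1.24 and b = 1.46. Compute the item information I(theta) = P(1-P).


P = 1/(1+exp(-(1.24-1.46))) = 0.4452
I = P*(1-P) = 0.4452 * 0.5548
I = 0.247

0.247


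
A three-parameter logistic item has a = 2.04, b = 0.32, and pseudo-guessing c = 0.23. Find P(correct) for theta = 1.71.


logit = 2.04*(1.71 - 0.32) = 2.8356
P* = 1/(1 + exp(-2.8356)) = 0.9446
P = 0.23 + (1 - 0.23) * 0.9446
P = 0.9573

0.9573


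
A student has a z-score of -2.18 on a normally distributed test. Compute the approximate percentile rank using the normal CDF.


CDF(z) = 0.5 * (1 + erf(z/sqrt(2)))
erf(-1.5415) = -0.9707
CDF = 0.0146
Percentile rank = 0.0146 * 100 = 1.46

1.46


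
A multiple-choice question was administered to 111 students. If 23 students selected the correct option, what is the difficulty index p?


Item difficulty p = number correct / total examinees
p = 23 / 111
p = 0.2072

0.2072


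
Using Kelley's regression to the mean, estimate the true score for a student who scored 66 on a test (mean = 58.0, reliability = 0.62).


T_est = rxx * X + (1 - rxx) * mean
T_est = 0.62 * 66 + 0.38 * 58.0
T_est = 40.92 + 22.04
T_est = 62.96

62.96


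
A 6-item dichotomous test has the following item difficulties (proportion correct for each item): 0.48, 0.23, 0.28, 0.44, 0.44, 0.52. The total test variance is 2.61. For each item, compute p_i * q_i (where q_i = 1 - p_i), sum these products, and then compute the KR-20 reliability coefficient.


For each item, compute p_i * q_i:
  Item 1: 0.48 * 0.52 = 0.2496
  Item 2: 0.23 * 0.77 = 0.1771
  Item 3: 0.28 * 0.72 = 0.2016
  Item 4: 0.44 * 0.56 = 0.2464
  Item 5: 0.44 * 0.56 = 0.2464
  Item 6: 0.52 * 0.48 = 0.2496
Sum(p_i * q_i) = 0.2496 + 0.1771 + 0.2016 + 0.2464 + 0.2464 + 0.2496 = 1.3707
KR-20 = (k/(k-1)) * (1 - Sum(p_i*q_i) / Var_total)
= (6/5) * (1 - 1.3707/2.61)
= 1.2 * 0.4748
KR-20 = 0.5698

0.5698


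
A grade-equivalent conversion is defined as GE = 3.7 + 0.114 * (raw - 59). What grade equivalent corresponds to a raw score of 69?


raw - median = 69 - 59 = 10
slope * diff = 0.114 * 10 = 1.14
GE = 3.7 + 1.14
GE = 4.84

4.84


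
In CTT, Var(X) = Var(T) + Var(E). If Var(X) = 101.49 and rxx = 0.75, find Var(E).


var_true = rxx * var_obs = 0.75 * 101.49 = 76.1175
var_error = var_obs - var_true
var_error = 101.49 - 76.1175
var_error = 25.3725

25.3725


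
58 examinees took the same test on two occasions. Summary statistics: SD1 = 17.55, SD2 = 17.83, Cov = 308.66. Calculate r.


r = cov(X,Y) / (SD_X * SD_Y)
r = 308.66 / (17.55 * 17.83)
r = 308.66 / 312.9165
r = 0.9864

0.9864


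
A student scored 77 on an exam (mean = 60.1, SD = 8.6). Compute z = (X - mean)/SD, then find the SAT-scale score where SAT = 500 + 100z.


z = (X - mean) / SD = (77 - 60.1) / 8.6
z = 16.9 / 8.6
z = 1.9651
SAT-scale = SAT = 500 + 100z
Carry z at full precision (z = 16.9 / 8.6) into the conversion:
SAT-scale = 500 + 100 * (16.9 / 8.6) = 500 + 1690 / 8.6
SAT-scale = 500 + 196.5116
SAT-scale = 696.5116

696.5116


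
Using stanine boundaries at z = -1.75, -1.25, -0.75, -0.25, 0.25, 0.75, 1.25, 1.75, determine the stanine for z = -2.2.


Stanine boundaries: [-1.75, -1.25, -0.75, -0.25, 0.25, 0.75, 1.25, 1.75]
z = -2.2
Check each boundary:
  z < -1.75
  z < -1.25
  z < -0.75
  z < -0.25
  z < 0.25
  z < 0.75
  z < 1.25
  z < 1.75
Highest qualifying boundary gives stanine = 1

1


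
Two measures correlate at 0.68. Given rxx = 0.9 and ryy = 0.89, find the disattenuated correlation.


r_corrected = rxy / sqrt(rxx * ryy)
= 0.68 / sqrt(0.9 * 0.89)
= 0.68 / sqrt(0.801)
= 0.68 / 0.894986
r_corrected = 0.7598

0.7598


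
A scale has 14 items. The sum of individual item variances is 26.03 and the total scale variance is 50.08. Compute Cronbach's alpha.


alpha = (k/(k-1)) * (1 - sum(si^2)/s_total^2)
= (14/13) * (1 - 26.03/50.08)
alpha = 0.5172

0.5172


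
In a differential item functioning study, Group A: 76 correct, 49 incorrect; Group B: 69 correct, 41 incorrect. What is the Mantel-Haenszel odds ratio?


Odds_A = 76/49 = 1.551
Odds_B = 69/41 = 1.6829
OR = Odds_A / Odds_B = 1.551 / 1.6829
Exactly, OR = (76 * 41) / (49 * 69) = 3116 / 3381
OR = 0.9216

0.9216


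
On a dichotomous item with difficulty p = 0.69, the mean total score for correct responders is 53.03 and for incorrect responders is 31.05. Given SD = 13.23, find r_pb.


q = 1 - p = 0.31
rpb = ((M1 - M0) / SD) * sqrt(p * q)
rpb = ((53.03 - 31.05) / 13.23) * sqrt(0.69 * 0.31)
rpb = 0.7684

0.7684


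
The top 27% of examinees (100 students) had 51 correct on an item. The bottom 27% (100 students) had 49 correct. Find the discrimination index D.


p_upper = 51/100 = 0.51
p_lower = 49/100 = 0.49
D = 0.51 - 0.49 = 0.02

0.02


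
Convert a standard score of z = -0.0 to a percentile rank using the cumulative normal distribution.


CDF(z) = 0.5 * (1 + erf(z/sqrt(2)))
erf(-0.0) = -0.0
CDF = 0.5
Percentile rank = 0.5 * 100 = 50.0

50.0


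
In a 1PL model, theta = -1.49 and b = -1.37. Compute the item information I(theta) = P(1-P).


P = 1/(1+exp(-(-1.49--1.37))) = 0.47
I = P*(1-P) = 0.47 * 0.53
I = 0.2491

0.2491


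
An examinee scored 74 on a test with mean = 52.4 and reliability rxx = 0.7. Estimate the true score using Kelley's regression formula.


T_est = rxx * X + (1 - rxx) * mean
T_est = 0.7 * 74 + 0.3 * 52.4
T_est = 51.8 + 15.72
T_est = 67.52

67.52


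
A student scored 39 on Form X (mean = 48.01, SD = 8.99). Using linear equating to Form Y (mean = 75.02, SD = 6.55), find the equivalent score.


slope = SD_Y / SD_X = 6.55 / 8.99 ~ 0.7286
intercept = mean_Y - slope * mean_X = 75.02 - (6.55 / 8.99) * 48.01 ~ 40.0405
Y = slope * X + intercept. To avoid rounding drift from the rounded slope/intercept, evaluate the equivalent form Y = mean_Y + SD_Y * (X - mean_X) / SD_X at full precision:
Y = 75.02 + 6.55 * (39 - 48.01) / 8.99
Y = 75.02 - 6.55 * 9.01 / 8.99
Y = 75.02 - 59.0155 / 8.99
Y = 75.02 - 6.5646
Y = 68.4554

68.4554


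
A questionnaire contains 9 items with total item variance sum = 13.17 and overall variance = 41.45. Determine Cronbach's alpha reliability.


alpha = (k/(k-1)) * (1 - sum(si^2)/s_total^2)
= (9/8) * (1 - 13.17/41.45)
alpha = 0.7676

0.7676


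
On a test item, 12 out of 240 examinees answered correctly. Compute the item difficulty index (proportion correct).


Item difficulty p = number correct / total examinees
p = 12 / 240
p = 0.05

0.05


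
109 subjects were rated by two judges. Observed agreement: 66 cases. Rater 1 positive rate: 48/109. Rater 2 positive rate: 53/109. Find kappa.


P_o = 66/109 = 0.605505
P_e = (48*53 + 61*56) / 11881 = 0.501641
kappa = (P_o - P_e) / (1 - P_e)
kappa = (0.605505 - 0.501641) / (1 - 0.501641)
kappa = 0.2084

0.2084


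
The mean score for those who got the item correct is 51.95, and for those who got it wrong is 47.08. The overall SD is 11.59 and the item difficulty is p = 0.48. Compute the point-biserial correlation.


q = 1 - p = 0.52
rpb = ((M1 - M0) / SD) * sqrt(p * q)
rpb = ((51.95 - 47.08) / 11.59) * sqrt(0.48 * 0.52)
rpb = 0.2099

0.2099


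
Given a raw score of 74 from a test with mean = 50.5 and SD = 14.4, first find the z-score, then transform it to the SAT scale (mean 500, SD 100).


z = (X - mean) / SD = (74 - 50.5) / 14.4
z = 23.5 / 14.4
z = 1.6319
SAT-scale = SAT = 500 + 100z
Carry z at full precision (z = 23.5 / 14.4) into the conversion:
SAT-scale = 500 + 100 * (23.5 / 14.4) = 500 + 2350 / 14.4
SAT-scale = 500 + 163.1944
SAT-scale = 663.1944

663.1944


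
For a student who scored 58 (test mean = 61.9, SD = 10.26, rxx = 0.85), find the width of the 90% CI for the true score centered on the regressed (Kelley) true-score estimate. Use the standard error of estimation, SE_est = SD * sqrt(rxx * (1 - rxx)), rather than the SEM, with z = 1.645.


True score estimate = 0.85*58 + 0.15*61.9 = 58.585
SE_est = SD * sqrt(rxx * (1 - rxx)) = 10.26 * sqrt(0.85 * 0.15) = 10.26 * sqrt(0.1275) = 3.663553
CI = T_est +/- z * SE_est, so width = 2 * z * SE_est = 2 * 1.645 * 3.663553
Width = 12.0531

12.0531


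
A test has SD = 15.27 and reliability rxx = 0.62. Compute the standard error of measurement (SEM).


SEM = SD * sqrt(1 - rxx)
SEM = 15.27 * sqrt(1 - 0.62)
SEM = 15.27 * sqrt(0.38) = 15.27 * 0.616441
SEM = 9.4131

9.4131


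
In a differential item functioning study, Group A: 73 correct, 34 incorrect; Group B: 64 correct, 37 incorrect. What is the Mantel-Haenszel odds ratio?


Odds_A = 73/34 = 2.1471
Odds_B = 64/37 = 1.7297
OR = Odds_A / Odds_B = 2.1471 / 1.7297
Exactly, OR = (73 * 37) / (34 * 64) = 2701 / 2176
OR = 1.2413

1.2413


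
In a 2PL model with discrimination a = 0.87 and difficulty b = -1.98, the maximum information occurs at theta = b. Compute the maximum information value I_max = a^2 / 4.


For 2PL, max info at theta = b = -1.98
I_max = a^2 / 4 = 0.87^2 / 4
= 0.7569 / 4
I_max = 0.1892

0.1892


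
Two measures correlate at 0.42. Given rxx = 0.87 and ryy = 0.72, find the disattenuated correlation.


r_corrected = rxy / sqrt(rxx * ryy)
= 0.42 / sqrt(0.87 * 0.72)
= 0.42 / sqrt(0.6264)
= 0.42 / 0.791454
r_corrected = 0.5307

0.5307


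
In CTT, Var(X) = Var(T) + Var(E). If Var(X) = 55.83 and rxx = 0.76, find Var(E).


var_true = rxx * var_obs = 0.76 * 55.83 = 42.4308
var_error = var_obs - var_true
var_error = 55.83 - 42.4308
var_error = 13.3992

13.3992


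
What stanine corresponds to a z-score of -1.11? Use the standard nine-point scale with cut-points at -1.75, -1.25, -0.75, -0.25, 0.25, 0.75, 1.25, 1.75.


Stanine boundaries: [-1.75, -1.25, -0.75, -0.25, 0.25, 0.75, 1.25, 1.75]
z = -1.11
Check each boundary:
  z >= -1.75 -> could be stanine 2
  z >= -1.25 -> could be stanine 3
  z < -0.75
  z < -0.25
  z < 0.25
  z < 0.75
  z < 1.25
  z < 1.75
Highest qualifying boundary gives stanine = 3

3


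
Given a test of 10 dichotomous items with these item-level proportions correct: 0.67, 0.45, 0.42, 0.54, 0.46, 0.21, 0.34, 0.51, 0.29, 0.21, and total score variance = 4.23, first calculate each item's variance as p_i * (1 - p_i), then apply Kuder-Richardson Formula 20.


For each item, compute p_i * q_i:
  Item 1: 0.67 * 0.33 = 0.2211
  Item 2: 0.45 * 0.55 = 0.2475
  Item 3: 0.42 * 0.58 = 0.2436
  Item 4: 0.54 * 0.46 = 0.2484
  Item 5: 0.46 * 0.54 = 0.2484
  Item 6: 0.21 * 0.79 = 0.1659
  Item 7: 0.34 * 0.66 = 0.2244
  Item 8: 0.51 * 0.49 = 0.2499
  Item 9: 0.29 * 0.71 = 0.2059
  Item 10: 0.21 * 0.79 = 0.1659
Sum(p_i * q_i) = 0.2211 + 0.2475 + 0.2436 + 0.2484 + 0.2484 + 0.1659 + 0.2244 + 0.2499 + 0.2059 + 0.1659 = 2.221
KR-20 = (k/(k-1)) * (1 - Sum(p_i*q_i) / Var_total)
= (10/9) * (1 - 2.221/4.23)
= 1.1111 * 0.4749
KR-20 = 0.5277

0.5277


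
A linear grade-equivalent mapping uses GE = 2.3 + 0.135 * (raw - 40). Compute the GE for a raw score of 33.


raw - median = 33 - 40 = -7
slope * diff = 0.135 * -7 = -0.945
GE = 2.3 + -0.945
GE = 1.355

1.355


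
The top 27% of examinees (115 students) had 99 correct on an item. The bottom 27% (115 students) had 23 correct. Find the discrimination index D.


p_upper = 99/115 = 0.8609
p_lower = 23/115 = 0.2
D = 0.8609 - 0.2 = 0.6609

0.6609


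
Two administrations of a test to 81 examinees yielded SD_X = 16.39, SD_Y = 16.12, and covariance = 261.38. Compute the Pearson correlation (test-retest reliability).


r = cov(X,Y) / (SD_X * SD_Y)
r = 261.38 / (16.39 * 16.12)
r = 261.38 / 264.2068
r = 0.9893

0.9893


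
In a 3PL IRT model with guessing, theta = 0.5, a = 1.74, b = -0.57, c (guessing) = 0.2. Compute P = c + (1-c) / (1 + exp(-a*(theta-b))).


logit = 1.74*(0.5 - -0.57) = 1.8618
P* = 1/(1 + exp(-1.8618)) = 0.8655
P = 0.2 + (1 - 0.2) * 0.8655
P = 0.8924

0.8924


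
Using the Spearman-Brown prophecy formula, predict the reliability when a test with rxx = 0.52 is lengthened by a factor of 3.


r_new = (n * rxx) / (1 + (n-1) * rxx)
r_new = (3 * 0.52) / (1 + 2 * 0.52)
r_new = 1.56 / 2.04
r_new = 0.7647

0.7647


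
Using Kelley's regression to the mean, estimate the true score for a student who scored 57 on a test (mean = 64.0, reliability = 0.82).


T_est = rxx * X + (1 - rxx) * mean
T_est = 0.82 * 57 + 0.18 * 64.0
T_est = 46.74 + 11.52
T_est = 58.26

58.26


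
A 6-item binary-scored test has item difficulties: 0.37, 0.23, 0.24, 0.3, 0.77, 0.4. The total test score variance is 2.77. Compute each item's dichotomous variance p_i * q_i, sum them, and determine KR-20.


For each item, compute p_i * q_i:
  Item 1: 0.37 * 0.63 = 0.2331
  Item 2: 0.23 * 0.77 = 0.1771
  Item 3: 0.24 * 0.76 = 0.1824
  Item 4: 0.3 * 0.7 = 0.21
  Item 5: 0.77 * 0.23 = 0.1771
  Item 6: 0.4 * 0.6 = 0.24
Sum(p_i * q_i) = 0.2331 + 0.1771 + 0.1824 + 0.21 + 0.1771 + 0.24 = 1.2197
KR-20 = (k/(k-1)) * (1 - Sum(p_i*q_i) / Var_total)
= (6/5) * (1 - 1.2197/2.77)
= 1.2 * 0.5597
KR-20 = 0.6716

0.6716


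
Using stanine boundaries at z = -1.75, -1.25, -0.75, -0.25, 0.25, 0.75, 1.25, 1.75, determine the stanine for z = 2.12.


Stanine boundaries: [-1.75, -1.25, -0.75, -0.25, 0.25, 0.75, 1.25, 1.75]
z = 2.12
Check each boundary:
  z >= -1.75 -> could be stanine 2
  z >= -1.25 -> could be stanine 3
  z >= -0.75 -> could be stanine 4
  z >= -0.25 -> could be stanine 5
  z >= 0.25 -> could be stanine 6
  z >= 0.75 -> could be stanine 7
  z >= 1.25 -> could be stanine 8
  z >= 1.75 -> could be stanine 9
Highest qualifying boundary gives stanine = 9

9


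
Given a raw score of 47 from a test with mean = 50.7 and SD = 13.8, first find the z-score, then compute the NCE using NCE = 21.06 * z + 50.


z = (X - mean) / SD = (47 - 50.7) / 13.8
z = -3.7 / 13.8
z = -0.2681
NCE = NCE = 21.06z + 50
Carry z at full precision (z = -3.7 / 13.8) into the conversion:
NCE = 21.06 * (-3.7 / 13.8) + 50 = -77.922 / 13.8 + 50
NCE = -5.6465 + 50
NCE = 44.3535

44.3535


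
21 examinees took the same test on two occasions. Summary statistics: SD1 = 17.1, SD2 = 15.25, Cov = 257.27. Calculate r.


r = cov(X,Y) / (SD_X * SD_Y)
r = 257.27 / (17.1 * 15.25)
r = 257.27 / 260.775
r = 0.9866

0.9866


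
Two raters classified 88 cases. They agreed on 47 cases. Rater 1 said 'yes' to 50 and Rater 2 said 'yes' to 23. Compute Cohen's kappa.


P_o = 47/88 = 0.534091
P_e = (50*23 + 38*65) / 7744 = 0.467459
kappa = (P_o - P_e) / (1 - P_e)
kappa = (0.534091 - 0.467459) / (1 - 0.467459)
kappa = 0.1251

0.1251


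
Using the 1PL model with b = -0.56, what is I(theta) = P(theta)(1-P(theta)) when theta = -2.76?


P = 1/(1+exp(-(-2.76--0.56))) = 0.0998
I = P*(1-P) = 0.0998 * 0.9002
I = 0.0898

0.0898


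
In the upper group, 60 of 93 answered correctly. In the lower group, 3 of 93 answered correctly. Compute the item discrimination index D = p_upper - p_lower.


p_upper = 60/93 = 0.6452
p_lower = 3/93 = 0.0323
D = 0.6452 - 0.0323 = 0.6129

0.6129


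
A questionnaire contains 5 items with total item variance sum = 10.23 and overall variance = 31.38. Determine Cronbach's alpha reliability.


alpha = (k/(k-1)) * (1 - sum(si^2)/s_total^2)
= (5/4) * (1 - 10.23/31.38)
alpha = 0.8425

0.8425


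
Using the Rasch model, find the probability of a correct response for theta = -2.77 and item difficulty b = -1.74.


theta - b = -2.77 - -1.74 = -1.03
exp(-(theta - b)) = exp(1.03) = 2.8011
P = 1 / (1 + 2.8011)
P = 0.2631

0.2631


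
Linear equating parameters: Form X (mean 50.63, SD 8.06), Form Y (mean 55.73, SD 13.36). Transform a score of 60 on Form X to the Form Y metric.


slope = SD_Y / SD_X = 13.36 / 8.06 ~ 1.6576
intercept = mean_Y - slope * mean_X = 55.73 - (13.36 / 8.06) * 50.63 ~ -28.1927
Y = slope * X + intercept. To avoid rounding drift from the rounded slope/intercept, evaluate the equivalent form Y = mean_Y + SD_Y * (X - mean_X) / SD_X at full precision:
Y = 55.73 + 13.36 * (60 - 50.63) / 8.06
Y = 55.73 + 13.36 * 9.37 / 8.06
Y = 55.73 + 125.1832 / 8.06
Y = 55.73 + 15.5314
Y = 71.2614

71.2614
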